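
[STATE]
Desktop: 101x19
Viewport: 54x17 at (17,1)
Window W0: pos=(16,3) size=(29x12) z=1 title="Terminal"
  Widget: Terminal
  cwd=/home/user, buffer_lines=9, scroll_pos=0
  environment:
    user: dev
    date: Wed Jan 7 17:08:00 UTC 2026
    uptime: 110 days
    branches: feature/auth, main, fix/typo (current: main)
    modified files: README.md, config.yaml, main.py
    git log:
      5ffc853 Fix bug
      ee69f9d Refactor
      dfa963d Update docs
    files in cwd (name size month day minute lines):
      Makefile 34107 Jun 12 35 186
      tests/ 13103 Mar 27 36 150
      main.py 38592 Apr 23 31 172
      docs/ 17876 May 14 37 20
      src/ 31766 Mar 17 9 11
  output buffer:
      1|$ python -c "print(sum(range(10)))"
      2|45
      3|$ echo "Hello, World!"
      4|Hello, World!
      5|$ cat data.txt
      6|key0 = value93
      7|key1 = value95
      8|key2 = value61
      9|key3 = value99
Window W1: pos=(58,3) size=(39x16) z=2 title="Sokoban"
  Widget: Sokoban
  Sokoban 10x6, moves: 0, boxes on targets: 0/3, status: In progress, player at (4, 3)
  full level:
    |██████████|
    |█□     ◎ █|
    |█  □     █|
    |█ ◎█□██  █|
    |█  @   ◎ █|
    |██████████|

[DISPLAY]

                                                      
                                                      
━━━━━━━━━━━━━━━━━━━━━━━━━━━┓             ┏━━━━━━━━━━━━
 Terminal                  ┃             ┃ Sokoban    
───────────────────────────┨             ┠────────────
$ python -c "print(sum(rang┃             ┃██████████  
45                         ┃             ┃█□     ◎ █  
$ echo "Hello, World!"     ┃             ┃█  □     █  
Hello, World!              ┃             ┃█ ◎█□██  █  
$ cat data.txt             ┃             ┃█  @   ◎ █  
key0 = value93             ┃             ┃██████████  
key1 = value95             ┃             ┃Moves: 0  0/
key2 = value61             ┃             ┃            
━━━━━━━━━━━━━━━━━━━━━━━━━━━┛             ┃            
                                         ┃            
                                         ┃            
                                         ┃            


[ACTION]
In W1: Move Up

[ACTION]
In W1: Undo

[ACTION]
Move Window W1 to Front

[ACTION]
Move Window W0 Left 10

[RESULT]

                                                      
                                                      
━━━━━━━━━━━━━━━━━┓                       ┏━━━━━━━━━━━━
                 ┃                       ┃ Sokoban    
─────────────────┨                       ┠────────────
c "print(sum(rang┃                       ┃██████████  
                 ┃                       ┃█□     ◎ █  
llo, World!"     ┃                       ┃█  □     █  
ld!              ┃                       ┃█ ◎█□██  █  
.txt             ┃                       ┃█  @   ◎ █  
ue93             ┃                       ┃██████████  
ue95             ┃                       ┃Moves: 0  0/
ue61             ┃                       ┃            
━━━━━━━━━━━━━━━━━┛                       ┃            
                                         ┃            
                                         ┃            
                                         ┃            


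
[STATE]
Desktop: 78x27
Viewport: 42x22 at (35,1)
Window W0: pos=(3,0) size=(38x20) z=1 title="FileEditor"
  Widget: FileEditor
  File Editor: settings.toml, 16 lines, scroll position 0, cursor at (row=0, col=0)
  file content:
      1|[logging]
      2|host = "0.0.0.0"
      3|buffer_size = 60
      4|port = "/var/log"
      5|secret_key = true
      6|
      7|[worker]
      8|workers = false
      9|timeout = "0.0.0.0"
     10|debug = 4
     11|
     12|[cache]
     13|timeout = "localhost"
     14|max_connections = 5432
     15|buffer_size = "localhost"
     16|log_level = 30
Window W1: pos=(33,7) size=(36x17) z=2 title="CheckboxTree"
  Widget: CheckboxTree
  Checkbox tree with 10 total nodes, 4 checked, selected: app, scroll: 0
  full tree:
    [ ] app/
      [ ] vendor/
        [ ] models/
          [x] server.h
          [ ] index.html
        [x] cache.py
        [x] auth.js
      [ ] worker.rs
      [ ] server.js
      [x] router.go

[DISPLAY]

     ┃                                    
─────┨                                    
    ▲┃                                    
    █┃                                    
    ░┃                                    
    ░┃                                    
━━━━━━━━━━━━━━━━━━━━━━━━━━━━━━━━━┓        
CheckboxTree                     ┃        
─────────────────────────────────┨        
[-] app/                         ┃        
  [-] vendor/                    ┃        
    [-] models/                  ┃        
      [x] server.h               ┃        
      [ ] index.html             ┃        
    [x] cache.py                 ┃        
    [x] auth.js                  ┃        
  [ ] worker.rs                  ┃        
  [ ] server.js                  ┃        
  [x] router.go                  ┃        
                                 ┃        
                                 ┃        
                                 ┃        


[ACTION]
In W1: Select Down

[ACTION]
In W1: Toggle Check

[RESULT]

     ┃                                    
─────┨                                    
    ▲┃                                    
    █┃                                    
    ░┃                                    
    ░┃                                    
━━━━━━━━━━━━━━━━━━━━━━━━━━━━━━━━━┓        
CheckboxTree                     ┃        
─────────────────────────────────┨        
[-] app/                         ┃        
  [x] vendor/                    ┃        
    [x] models/                  ┃        
      [x] server.h               ┃        
      [x] index.html             ┃        
    [x] cache.py                 ┃        
    [x] auth.js                  ┃        
  [ ] worker.rs                  ┃        
  [ ] server.js                  ┃        
  [x] router.go                  ┃        
                                 ┃        
                                 ┃        
                                 ┃        


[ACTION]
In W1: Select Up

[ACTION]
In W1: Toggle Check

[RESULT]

     ┃                                    
─────┨                                    
    ▲┃                                    
    █┃                                    
    ░┃                                    
    ░┃                                    
━━━━━━━━━━━━━━━━━━━━━━━━━━━━━━━━━┓        
CheckboxTree                     ┃        
─────────────────────────────────┨        
[x] app/                         ┃        
  [x] vendor/                    ┃        
    [x] models/                  ┃        
      [x] server.h               ┃        
      [x] index.html             ┃        
    [x] cache.py                 ┃        
    [x] auth.js                  ┃        
  [x] worker.rs                  ┃        
  [x] server.js                  ┃        
  [x] router.go                  ┃        
                                 ┃        
                                 ┃        
                                 ┃        


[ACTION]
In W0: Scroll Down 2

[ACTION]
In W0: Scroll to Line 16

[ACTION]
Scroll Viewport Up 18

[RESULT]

━━━━━┓                                    
     ┃                                    
─────┨                                    
    ▲┃                                    
    █┃                                    
    ░┃                                    
    ░┃                                    
━━━━━━━━━━━━━━━━━━━━━━━━━━━━━━━━━┓        
CheckboxTree                     ┃        
─────────────────────────────────┨        
[x] app/                         ┃        
  [x] vendor/                    ┃        
    [x] models/                  ┃        
      [x] server.h               ┃        
      [x] index.html             ┃        
    [x] cache.py                 ┃        
    [x] auth.js                  ┃        
  [x] worker.rs                  ┃        
  [x] server.js                  ┃        
  [x] router.go                  ┃        
                                 ┃        
                                 ┃        


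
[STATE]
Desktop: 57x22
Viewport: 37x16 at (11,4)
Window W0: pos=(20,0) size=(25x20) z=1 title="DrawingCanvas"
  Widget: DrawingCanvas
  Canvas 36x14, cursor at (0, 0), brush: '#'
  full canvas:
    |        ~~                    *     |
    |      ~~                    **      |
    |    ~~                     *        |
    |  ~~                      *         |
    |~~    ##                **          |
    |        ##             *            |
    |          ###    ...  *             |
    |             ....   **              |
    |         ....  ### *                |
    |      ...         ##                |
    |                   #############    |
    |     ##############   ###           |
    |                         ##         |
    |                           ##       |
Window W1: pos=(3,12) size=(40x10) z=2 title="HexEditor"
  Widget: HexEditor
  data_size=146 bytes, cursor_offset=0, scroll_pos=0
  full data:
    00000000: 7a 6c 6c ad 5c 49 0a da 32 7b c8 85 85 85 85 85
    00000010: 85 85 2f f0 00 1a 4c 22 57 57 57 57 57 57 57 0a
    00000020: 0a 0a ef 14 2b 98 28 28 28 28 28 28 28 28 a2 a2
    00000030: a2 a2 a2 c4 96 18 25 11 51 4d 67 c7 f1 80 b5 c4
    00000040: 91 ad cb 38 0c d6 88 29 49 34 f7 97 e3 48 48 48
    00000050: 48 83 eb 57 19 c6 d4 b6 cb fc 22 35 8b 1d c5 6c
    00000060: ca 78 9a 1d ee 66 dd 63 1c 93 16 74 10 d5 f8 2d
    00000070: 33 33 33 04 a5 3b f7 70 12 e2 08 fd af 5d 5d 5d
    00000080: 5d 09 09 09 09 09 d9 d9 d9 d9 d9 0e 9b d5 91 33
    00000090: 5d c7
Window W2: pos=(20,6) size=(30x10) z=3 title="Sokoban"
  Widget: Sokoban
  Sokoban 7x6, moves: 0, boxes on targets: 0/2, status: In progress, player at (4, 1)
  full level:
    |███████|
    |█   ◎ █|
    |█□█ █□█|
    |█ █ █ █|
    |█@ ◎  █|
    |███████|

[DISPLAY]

         ┃      ~~               ┃   
         ┃    ~~                 ┃   
         ┏━━━━━━━━━━━━━━━━━━━━━━━━━━━
         ┃ Sokoban                   
         ┠───────────────────────────
         ┃███████                    
         ┃█   ◎ █                    
         ┃█□█ █□█                    
━━━━━━━━━┃█ █ █ █                    
tor      ┃█@ ◎  █                    
─────────┃███████                    
0  7A 6c ┗━━━━━━━━━━━━━━━━━━━━━━━━━━━
0  85 85 2f f0 00 1a 4c 22  57 ┃ ┃   
0  0a 0a ef 14 2b 98 28 28  28 ┃ ┃   
0  a2 a2 a2 c4 96 18 25 11  51 ┃ ┃   
0  91 ad cb 38 0c d6 88 29  49 ┃━┛   


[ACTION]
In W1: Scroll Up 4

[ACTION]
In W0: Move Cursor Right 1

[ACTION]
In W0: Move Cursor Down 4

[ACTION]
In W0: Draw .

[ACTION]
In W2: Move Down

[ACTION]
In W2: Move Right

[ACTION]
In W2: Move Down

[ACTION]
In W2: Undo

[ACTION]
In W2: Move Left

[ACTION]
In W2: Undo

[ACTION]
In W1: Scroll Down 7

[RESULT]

         ┃      ~~               ┃   
         ┃    ~~                 ┃   
         ┏━━━━━━━━━━━━━━━━━━━━━━━━━━━
         ┃ Sokoban                   
         ┠───────────────────────────
         ┃███████                    
         ┃█   ◎ █                    
         ┃█□█ █□█                    
━━━━━━━━━┃█ █ █ █                    
tor      ┃█@ ◎  █                    
─────────┃███████                    
0  33 33 ┗━━━━━━━━━━━━━━━━━━━━━━━━━━━
0  5d 09 09 09 09 09 d9 d9  d9 ┃ ┃   
0  5d c7                       ┃ ┃   
                               ┃ ┃   
                               ┃━┛   


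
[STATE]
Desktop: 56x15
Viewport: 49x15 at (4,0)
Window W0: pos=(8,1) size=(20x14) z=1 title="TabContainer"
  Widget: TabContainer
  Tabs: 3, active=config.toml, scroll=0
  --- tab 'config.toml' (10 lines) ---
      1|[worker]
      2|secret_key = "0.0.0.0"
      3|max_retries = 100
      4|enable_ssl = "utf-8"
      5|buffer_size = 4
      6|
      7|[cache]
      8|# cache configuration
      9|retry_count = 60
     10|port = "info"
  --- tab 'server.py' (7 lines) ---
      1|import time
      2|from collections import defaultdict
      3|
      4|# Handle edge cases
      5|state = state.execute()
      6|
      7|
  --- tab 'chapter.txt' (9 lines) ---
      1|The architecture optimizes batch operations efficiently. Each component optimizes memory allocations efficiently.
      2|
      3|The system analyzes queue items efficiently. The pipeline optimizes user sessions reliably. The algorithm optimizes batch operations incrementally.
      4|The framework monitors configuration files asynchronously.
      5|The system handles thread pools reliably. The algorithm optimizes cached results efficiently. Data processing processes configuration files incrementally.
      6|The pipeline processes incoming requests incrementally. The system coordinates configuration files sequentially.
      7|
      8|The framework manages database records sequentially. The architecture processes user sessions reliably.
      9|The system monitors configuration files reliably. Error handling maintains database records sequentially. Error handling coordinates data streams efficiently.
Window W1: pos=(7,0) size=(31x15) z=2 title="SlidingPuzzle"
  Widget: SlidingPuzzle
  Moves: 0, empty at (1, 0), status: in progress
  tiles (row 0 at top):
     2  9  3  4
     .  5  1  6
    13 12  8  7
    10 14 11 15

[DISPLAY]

   ┏━━━━━━━━━━━━━━━━━━━━━━━━━━━━━┓               
   ┃ SlidingPuzzle               ┃               
   ┠─────────────────────────────┨               
   ┃┌────┬────┬────┬────┐        ┃               
   ┃│  2 │  9 │  3 │  4 │        ┃               
   ┃├────┼────┼────┼────┤        ┃               
   ┃│    │  5 │  1 │  6 │        ┃               
   ┃├────┼────┼────┼────┤        ┃               
   ┃│ 13 │ 12 │  8 │  7 │        ┃               
   ┃├────┼────┼────┼────┤        ┃               
   ┃│ 10 │ 14 │ 11 │ 15 │        ┃               
   ┃└────┴────┴────┴────┘        ┃               
   ┃Moves: 0                     ┃               
   ┃                             ┃               
   ┗━━━━━━━━━━━━━━━━━━━━━━━━━━━━━┛               


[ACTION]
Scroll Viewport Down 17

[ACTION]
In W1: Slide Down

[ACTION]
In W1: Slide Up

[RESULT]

   ┏━━━━━━━━━━━━━━━━━━━━━━━━━━━━━┓               
   ┃ SlidingPuzzle               ┃               
   ┠─────────────────────────────┨               
   ┃┌────┬────┬────┬────┐        ┃               
   ┃│  2 │  9 │  3 │  4 │        ┃               
   ┃├────┼────┼────┼────┤        ┃               
   ┃│    │  5 │  1 │  6 │        ┃               
   ┃├────┼────┼────┼────┤        ┃               
   ┃│ 13 │ 12 │  8 │  7 │        ┃               
   ┃├────┼────┼────┼────┤        ┃               
   ┃│ 10 │ 14 │ 11 │ 15 │        ┃               
   ┃└────┴────┴────┴────┘        ┃               
   ┃Moves: 2                     ┃               
   ┃                             ┃               
   ┗━━━━━━━━━━━━━━━━━━━━━━━━━━━━━┛               


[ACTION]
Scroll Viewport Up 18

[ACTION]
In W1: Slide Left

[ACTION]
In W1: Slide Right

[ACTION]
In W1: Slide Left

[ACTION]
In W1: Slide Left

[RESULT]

   ┏━━━━━━━━━━━━━━━━━━━━━━━━━━━━━┓               
   ┃ SlidingPuzzle               ┃               
   ┠─────────────────────────────┨               
   ┃┌────┬────┬────┬────┐        ┃               
   ┃│  2 │  9 │  3 │  4 │        ┃               
   ┃├────┼────┼────┼────┤        ┃               
   ┃│  5 │  1 │    │  6 │        ┃               
   ┃├────┼────┼────┼────┤        ┃               
   ┃│ 13 │ 12 │  8 │  7 │        ┃               
   ┃├────┼────┼────┼────┤        ┃               
   ┃│ 10 │ 14 │ 11 │ 15 │        ┃               
   ┃└────┴────┴────┴────┘        ┃               
   ┃Moves: 6                     ┃               
   ┃                             ┃               
   ┗━━━━━━━━━━━━━━━━━━━━━━━━━━━━━┛               


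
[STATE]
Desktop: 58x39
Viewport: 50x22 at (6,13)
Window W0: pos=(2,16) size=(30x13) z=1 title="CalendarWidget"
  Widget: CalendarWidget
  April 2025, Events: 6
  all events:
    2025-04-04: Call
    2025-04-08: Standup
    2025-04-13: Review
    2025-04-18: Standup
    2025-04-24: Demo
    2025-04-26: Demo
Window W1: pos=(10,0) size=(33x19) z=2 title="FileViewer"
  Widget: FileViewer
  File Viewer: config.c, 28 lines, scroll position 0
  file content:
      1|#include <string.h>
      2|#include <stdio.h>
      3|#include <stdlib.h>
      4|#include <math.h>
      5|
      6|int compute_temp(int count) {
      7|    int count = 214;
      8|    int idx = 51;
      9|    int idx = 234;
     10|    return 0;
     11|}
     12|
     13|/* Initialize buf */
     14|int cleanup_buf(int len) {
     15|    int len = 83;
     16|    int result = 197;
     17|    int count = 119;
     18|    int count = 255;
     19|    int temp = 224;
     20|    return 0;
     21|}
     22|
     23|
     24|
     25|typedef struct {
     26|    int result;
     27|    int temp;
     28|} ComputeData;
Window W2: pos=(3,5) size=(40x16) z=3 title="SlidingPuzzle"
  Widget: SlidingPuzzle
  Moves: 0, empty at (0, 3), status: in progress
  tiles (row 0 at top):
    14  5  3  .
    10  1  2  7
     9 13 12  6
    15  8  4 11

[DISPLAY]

 9 │ 13 │ 12 │  6 │                 ┃             
───┼────┼────┼────┤                 ┃             
15 │  8 │  4 │ 11 │                 ┃             
───┴────┴────┴────┘                 ┃             
ves: 0                              ┃             
                                    ┃             
                                    ┃             
━━━━━━━━━━━━━━━━━━━━━━━━━━━━━━━━━━━━┛             
 1  2  3  4*  5  6       ┃                        
 8*  9 10 11 12 13*      ┃                        
15 16 17 18* 19 20       ┃                        
22 23 24* 25 26* 27      ┃                        
29 30                    ┃                        
                         ┃                        
                         ┃                        
━━━━━━━━━━━━━━━━━━━━━━━━━┛                        
                                                  
                                                  
                                                  
                                                  
                                                  
                                                  


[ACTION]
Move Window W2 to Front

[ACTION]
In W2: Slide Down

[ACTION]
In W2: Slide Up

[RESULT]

 9 │ 13 │ 12 │  6 │                 ┃             
───┼────┼────┼────┤                 ┃             
15 │  8 │  4 │ 11 │                 ┃             
───┴────┴────┴────┘                 ┃             
ves: 1                              ┃             
                                    ┃             
                                    ┃             
━━━━━━━━━━━━━━━━━━━━━━━━━━━━━━━━━━━━┛             
 1  2  3  4*  5  6       ┃                        
 8*  9 10 11 12 13*      ┃                        
15 16 17 18* 19 20       ┃                        
22 23 24* 25 26* 27      ┃                        
29 30                    ┃                        
                         ┃                        
                         ┃                        
━━━━━━━━━━━━━━━━━━━━━━━━━┛                        
                                                  
                                                  
                                                  
                                                  
                                                  
                                                  


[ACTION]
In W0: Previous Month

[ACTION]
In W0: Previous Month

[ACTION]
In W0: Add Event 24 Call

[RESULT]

 9 │ 13 │ 12 │  6 │                 ┃             
───┼────┼────┼────┤                 ┃             
15 │  8 │  4 │ 11 │                 ┃             
───┴────┴────┴────┘                 ┃             
ves: 1                              ┃             
                                    ┃             
                                    ┃             
━━━━━━━━━━━━━━━━━━━━━━━━━━━━━━━━━━━━┛             
             1  2        ┃                        
 4  5  6  7  8  9        ┃                        
11 12 13 14 15 16        ┃                        
18 19 20 21 22 23        ┃                        
 25 26 27 28             ┃                        
                         ┃                        
                         ┃                        
━━━━━━━━━━━━━━━━━━━━━━━━━┛                        
                                                  
                                                  
                                                  
                                                  
                                                  
                                                  


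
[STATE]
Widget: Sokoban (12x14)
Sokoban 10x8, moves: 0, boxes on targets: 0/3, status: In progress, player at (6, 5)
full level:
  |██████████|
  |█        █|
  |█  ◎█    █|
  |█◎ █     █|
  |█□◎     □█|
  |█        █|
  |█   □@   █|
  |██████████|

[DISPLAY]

██████████  
█        █  
█  ◎█    █  
█◎ █     █  
█□◎     □█  
█        █  
█   □@   █  
██████████  
Moves: 0  0/
            
            
            
            
            


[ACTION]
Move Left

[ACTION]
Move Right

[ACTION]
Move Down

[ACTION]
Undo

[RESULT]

██████████  
█        █  
█  ◎█    █  
█◎ █     █  
█□◎     □█  
█        █  
█  □@    █  
██████████  
Moves: 1  0/
            
            
            
            
            


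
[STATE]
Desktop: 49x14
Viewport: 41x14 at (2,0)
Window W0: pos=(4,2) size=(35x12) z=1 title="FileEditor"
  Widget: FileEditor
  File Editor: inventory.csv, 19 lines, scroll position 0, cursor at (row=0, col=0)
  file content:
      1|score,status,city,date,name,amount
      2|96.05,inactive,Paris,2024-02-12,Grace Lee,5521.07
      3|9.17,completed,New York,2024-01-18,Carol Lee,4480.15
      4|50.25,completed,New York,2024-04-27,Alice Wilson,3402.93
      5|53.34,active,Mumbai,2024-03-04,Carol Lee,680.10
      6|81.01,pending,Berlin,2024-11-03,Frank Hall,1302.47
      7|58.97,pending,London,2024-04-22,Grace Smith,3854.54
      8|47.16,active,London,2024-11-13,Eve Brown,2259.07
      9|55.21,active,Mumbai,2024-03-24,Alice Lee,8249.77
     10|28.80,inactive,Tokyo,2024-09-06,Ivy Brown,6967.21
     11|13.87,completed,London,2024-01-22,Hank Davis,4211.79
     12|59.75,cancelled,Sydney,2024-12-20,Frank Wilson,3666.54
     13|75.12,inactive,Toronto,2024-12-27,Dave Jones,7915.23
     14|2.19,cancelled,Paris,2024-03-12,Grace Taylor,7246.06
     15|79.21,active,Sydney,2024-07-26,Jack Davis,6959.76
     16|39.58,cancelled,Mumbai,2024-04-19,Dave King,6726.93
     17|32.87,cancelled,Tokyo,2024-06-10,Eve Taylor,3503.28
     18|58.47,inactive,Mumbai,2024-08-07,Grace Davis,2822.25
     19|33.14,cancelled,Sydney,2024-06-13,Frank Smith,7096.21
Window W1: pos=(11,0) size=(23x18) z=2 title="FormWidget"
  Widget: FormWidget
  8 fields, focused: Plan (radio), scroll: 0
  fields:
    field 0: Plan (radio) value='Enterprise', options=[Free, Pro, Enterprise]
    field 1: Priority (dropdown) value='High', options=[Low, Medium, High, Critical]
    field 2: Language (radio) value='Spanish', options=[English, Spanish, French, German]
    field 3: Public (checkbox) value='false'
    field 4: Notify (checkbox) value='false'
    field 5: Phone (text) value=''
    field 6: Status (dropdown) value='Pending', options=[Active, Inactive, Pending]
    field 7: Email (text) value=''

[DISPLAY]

         ┏━━━━━━━━━━━━━━━━━━━━━┓         
         ┃ FormWidget          ┃         
  ┏━━━━━━┠─────────────────────┨━━━━┓    
  ┃ FileE┃> Plan:       ( ) Fre┃    ┃    
  ┠──────┃  Priority:   [High▼]┃────┨    
  ┃█core,┃  Language:   ( ) Eng┃mou▲┃    
  ┃96.05,┃  Public:     [ ]    ┃12,█┃    
  ┃9.17,c┃  Notify:     [ ]    ┃01-░┃    
  ┃50.25,┃  Phone:      [     ]┃-04░┃    
  ┃53.34,┃  Status:     [Pend▼]┃4,C░┃    
  ┃81.01,┃  Email:      [     ]┃03,░┃    
  ┃58.97,┃                     ┃22,░┃    
  ┃47.16,┃                     ┃3,E▼┃    
  ┗━━━━━━┃                     ┃━━━━┛    


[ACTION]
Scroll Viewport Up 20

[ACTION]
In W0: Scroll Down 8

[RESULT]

         ┏━━━━━━━━━━━━━━━━━━━━━┓         
         ┃ FormWidget          ┃         
  ┏━━━━━━┠─────────────────────┨━━━━┓    
  ┃ FileE┃> Plan:       ( ) Fre┃    ┃    
  ┠──────┃  Priority:   [High▼]┃────┨    
  ┃55.21,┃  Language:   ( ) Eng┃4,A▲┃    
  ┃28.80,┃  Public:     [ ]    ┃06,░┃    
  ┃13.87,┃  Notify:     [ ]    ┃1-2░┃    
  ┃59.75,┃  Phone:      [     ]┃2-2░┃    
  ┃75.12,┃  Status:     [Pend▼]┃2-2░┃    
  ┃2.19,c┃  Email:      [     ]┃12,█┃    
  ┃79.21,┃                     ┃6,J░┃    
  ┃39.58,┃                     ┃4-1▼┃    
  ┗━━━━━━┃                     ┃━━━━┛    


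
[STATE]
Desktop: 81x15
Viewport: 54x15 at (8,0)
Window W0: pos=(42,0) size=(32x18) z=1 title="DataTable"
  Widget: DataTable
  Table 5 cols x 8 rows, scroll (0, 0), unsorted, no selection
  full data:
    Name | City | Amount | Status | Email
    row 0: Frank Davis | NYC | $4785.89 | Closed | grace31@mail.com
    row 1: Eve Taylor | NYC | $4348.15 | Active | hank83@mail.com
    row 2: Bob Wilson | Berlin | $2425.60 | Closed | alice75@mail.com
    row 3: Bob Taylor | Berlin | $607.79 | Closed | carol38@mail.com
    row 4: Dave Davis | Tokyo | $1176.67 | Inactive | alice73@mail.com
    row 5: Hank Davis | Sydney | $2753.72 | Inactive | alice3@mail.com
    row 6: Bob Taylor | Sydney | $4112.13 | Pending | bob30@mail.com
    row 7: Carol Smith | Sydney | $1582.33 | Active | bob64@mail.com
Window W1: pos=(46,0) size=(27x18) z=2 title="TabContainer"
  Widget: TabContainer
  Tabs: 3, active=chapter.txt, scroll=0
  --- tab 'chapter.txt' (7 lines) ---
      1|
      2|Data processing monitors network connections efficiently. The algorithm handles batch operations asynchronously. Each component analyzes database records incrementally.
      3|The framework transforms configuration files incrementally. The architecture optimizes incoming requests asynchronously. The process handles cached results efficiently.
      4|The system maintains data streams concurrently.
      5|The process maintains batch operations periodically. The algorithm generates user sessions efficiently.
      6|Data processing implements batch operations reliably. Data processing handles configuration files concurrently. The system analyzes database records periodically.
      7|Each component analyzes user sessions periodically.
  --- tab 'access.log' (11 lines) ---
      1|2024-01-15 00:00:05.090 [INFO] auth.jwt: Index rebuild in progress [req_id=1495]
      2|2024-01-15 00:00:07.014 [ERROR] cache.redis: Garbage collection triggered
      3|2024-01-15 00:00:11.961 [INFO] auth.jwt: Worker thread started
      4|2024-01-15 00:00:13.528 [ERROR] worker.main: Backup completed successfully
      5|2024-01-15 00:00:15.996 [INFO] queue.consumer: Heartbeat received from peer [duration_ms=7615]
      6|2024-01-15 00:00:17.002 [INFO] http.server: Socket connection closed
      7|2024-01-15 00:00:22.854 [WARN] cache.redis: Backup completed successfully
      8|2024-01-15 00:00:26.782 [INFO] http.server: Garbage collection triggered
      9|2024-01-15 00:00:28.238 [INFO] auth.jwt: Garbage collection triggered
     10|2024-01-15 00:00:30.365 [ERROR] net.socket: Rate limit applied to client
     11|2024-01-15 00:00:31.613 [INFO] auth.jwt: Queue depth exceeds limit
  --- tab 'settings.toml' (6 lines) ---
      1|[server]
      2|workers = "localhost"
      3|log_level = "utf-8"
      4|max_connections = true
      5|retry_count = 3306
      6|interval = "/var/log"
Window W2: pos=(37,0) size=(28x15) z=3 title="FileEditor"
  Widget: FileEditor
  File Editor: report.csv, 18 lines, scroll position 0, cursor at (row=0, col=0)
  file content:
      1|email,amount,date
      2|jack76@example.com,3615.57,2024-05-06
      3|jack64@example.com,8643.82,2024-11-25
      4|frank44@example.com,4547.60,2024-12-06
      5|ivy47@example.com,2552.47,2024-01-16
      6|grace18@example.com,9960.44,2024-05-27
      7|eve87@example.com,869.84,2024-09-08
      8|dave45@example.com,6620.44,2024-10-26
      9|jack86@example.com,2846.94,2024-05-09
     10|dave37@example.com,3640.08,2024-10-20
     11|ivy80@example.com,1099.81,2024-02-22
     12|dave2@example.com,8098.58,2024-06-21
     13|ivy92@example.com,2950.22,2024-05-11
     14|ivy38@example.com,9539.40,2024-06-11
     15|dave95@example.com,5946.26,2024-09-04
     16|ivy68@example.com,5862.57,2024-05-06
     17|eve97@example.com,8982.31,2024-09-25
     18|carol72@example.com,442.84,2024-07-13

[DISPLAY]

                             ┏━━━━━━━━━━━━━━━━━━━━━━━━
                             ┃ FileEditor             
                             ┠────────────────────────
                             ┃█mail,amount,date       
                             ┃jack76@example.com,3615.
                             ┃jack64@example.com,8643.
                             ┃frank44@example.com,4547
                             ┃ivy47@example.com,2552.4
                             ┃grace18@example.com,9960
                             ┃eve87@example.com,869.84
                             ┃dave45@example.com,6620.
                             ┃jack86@example.com,2846.
                             ┃dave37@example.com,3640.
                             ┃ivy80@example.com,1099.8
                             ┗━━━━━━━━━━━━━━━━━━━━━━━━


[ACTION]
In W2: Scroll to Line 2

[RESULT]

                             ┏━━━━━━━━━━━━━━━━━━━━━━━━
                             ┃ FileEditor             
                             ┠────────────────────────
                             ┃jack76@example.com,3615.
                             ┃jack64@example.com,8643.
                             ┃frank44@example.com,4547
                             ┃ivy47@example.com,2552.4
                             ┃grace18@example.com,9960
                             ┃eve87@example.com,869.84
                             ┃dave45@example.com,6620.
                             ┃jack86@example.com,2846.
                             ┃dave37@example.com,3640.
                             ┃ivy80@example.com,1099.8
                             ┃dave2@example.com,8098.5
                             ┗━━━━━━━━━━━━━━━━━━━━━━━━


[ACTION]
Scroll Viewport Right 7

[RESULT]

                      ┏━━━━━━━━━━━━━━━━━━━━━━━━━━┓━━━━
                      ┃ FileEditor               ┃    
                      ┠──────────────────────────┨────
                      ┃jack76@example.com,3615.5▲┃ess.
                      ┃jack64@example.com,8643.8░┃────
                      ┃frank44@example.com,4547.█┃    
                      ┃ivy47@example.com,2552.47░┃nito
                      ┃grace18@example.com,9960.░┃sfor
                      ┃eve87@example.com,869.84,░┃ns d
                      ┃dave45@example.com,6620.4░┃ins 
                      ┃jack86@example.com,2846.9░┃plem
                      ┃dave37@example.com,3640.0░┃lyze
                      ┃ivy80@example.com,1099.81░┃    
                      ┃dave2@example.com,8098.58▼┃    
                      ┗━━━━━━━━━━━━━━━━━━━━━━━━━━┛    


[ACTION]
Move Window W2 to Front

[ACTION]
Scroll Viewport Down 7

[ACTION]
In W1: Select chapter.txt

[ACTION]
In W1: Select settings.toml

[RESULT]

                      ┏━━━━━━━━━━━━━━━━━━━━━━━━━━┓━━━━
                      ┃ FileEditor               ┃    
                      ┠──────────────────────────┨────
                      ┃jack76@example.com,3615.5▲┃ess.
                      ┃jack64@example.com,8643.8░┃────
                      ┃frank44@example.com,4547.█┃    
                      ┃ivy47@example.com,2552.47░┃st" 
                      ┃grace18@example.com,9960.░┃"   
                      ┃eve87@example.com,869.84,░┃true
                      ┃dave45@example.com,6620.4░┃    
                      ┃jack86@example.com,2846.9░┃og" 
                      ┃dave37@example.com,3640.0░┃    
                      ┃ivy80@example.com,1099.81░┃    
                      ┃dave2@example.com,8098.58▼┃    
                      ┗━━━━━━━━━━━━━━━━━━━━━━━━━━┛    


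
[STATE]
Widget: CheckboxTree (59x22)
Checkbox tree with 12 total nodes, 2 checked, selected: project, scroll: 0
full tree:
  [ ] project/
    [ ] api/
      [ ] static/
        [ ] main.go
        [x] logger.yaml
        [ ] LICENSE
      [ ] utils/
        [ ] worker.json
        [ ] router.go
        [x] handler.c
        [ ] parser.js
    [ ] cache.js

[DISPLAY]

>[-] project/                                              
   [-] api/                                                
     [-] static/                                           
       [ ] main.go                                         
       [x] logger.yaml                                     
       [ ] LICENSE                                         
     [-] utils/                                            
       [ ] worker.json                                     
       [ ] router.go                                       
       [x] handler.c                                       
       [ ] parser.js                                       
   [ ] cache.js                                            
                                                           
                                                           
                                                           
                                                           
                                                           
                                                           
                                                           
                                                           
                                                           
                                                           


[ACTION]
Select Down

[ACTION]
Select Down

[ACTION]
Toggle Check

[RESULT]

 [-] project/                                              
   [-] api/                                                
>    [x] static/                                           
       [x] main.go                                         
       [x] logger.yaml                                     
       [x] LICENSE                                         
     [-] utils/                                            
       [ ] worker.json                                     
       [ ] router.go                                       
       [x] handler.c                                       
       [ ] parser.js                                       
   [ ] cache.js                                            
                                                           
                                                           
                                                           
                                                           
                                                           
                                                           
                                                           
                                                           
                                                           
                                                           


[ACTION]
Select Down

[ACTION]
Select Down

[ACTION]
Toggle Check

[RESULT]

 [-] project/                                              
   [-] api/                                                
     [-] static/                                           
       [x] main.go                                         
>      [ ] logger.yaml                                     
       [x] LICENSE                                         
     [-] utils/                                            
       [ ] worker.json                                     
       [ ] router.go                                       
       [x] handler.c                                       
       [ ] parser.js                                       
   [ ] cache.js                                            
                                                           
                                                           
                                                           
                                                           
                                                           
                                                           
                                                           
                                                           
                                                           
                                                           
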